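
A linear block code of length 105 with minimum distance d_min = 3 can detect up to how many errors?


Detection capability = d_min - 1 = 3 - 1 = 2

2 errors


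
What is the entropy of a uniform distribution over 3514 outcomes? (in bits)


H = log2(n) = log2(3514) = 11.7789

11.7789 bits


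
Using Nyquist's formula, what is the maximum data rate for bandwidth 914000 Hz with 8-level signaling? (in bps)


Rate = 2 * B * log2(M) = 2 * 914000 * 3.0 = 5484000.0

5484000.0 bps


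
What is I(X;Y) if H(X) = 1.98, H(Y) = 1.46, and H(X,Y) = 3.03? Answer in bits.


I(X;Y) = H(X) + H(Y) - H(X,Y) = 1.98 + 1.46 - 3.03 = 0.41

0.41 bits


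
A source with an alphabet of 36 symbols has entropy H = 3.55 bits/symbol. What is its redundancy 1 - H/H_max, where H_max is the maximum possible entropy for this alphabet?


H_max = log2(K) = log2(36) = 5.1699 bits/symbol. Redundancy = 1 - H/H_max = 1 - 3.55/5.1699 = 1 - 0.6867 = 0.3133

0.3133


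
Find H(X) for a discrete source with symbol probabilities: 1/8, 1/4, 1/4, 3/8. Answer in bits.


H = -sum(p_i * log2(p_i)). Terms: -(1/8)*log2(1/8) = 0.375000; -(1/4)*log2(1/4) = 0.500000; -(1/4)*log2(1/4) = 0.500000; -(3/8)*log2(3/8) = 0.530639. H = 0.375000 + 0.500000 + 0.500000 + 0.530639 = 1.9056

1.9056 bits


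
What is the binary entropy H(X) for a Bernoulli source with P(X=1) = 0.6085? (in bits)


H = -p*log2(p) - (1-p)*log2(1-p). -0.6085*log2(0.6085) = 0.436094; -0.3915*log2(0.3915) = 0.529667. H = 0.436094 + 0.529667 = 0.9658

0.9658 bits


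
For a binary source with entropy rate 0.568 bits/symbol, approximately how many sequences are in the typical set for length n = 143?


log2|A_typical| = nH = 143 * 0.568 = 81.224, so |A_typical| ~ 2^81.224 = 2.824e+24

2.824e+24


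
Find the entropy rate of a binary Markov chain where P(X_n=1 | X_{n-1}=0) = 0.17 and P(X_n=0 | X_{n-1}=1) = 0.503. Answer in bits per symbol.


Stationary distribution: pi_0 = p10/(p01+p10) = 0.7474, pi_1 = 0.2526. Entropy rate H' = pi_0*H(p01) + pi_1*H(p10) = 0.7474*0.6577 + 0.2526*1.0 = 0.7442

0.7442 bits/symbol


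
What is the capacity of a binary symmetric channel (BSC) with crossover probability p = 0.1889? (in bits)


H(p) = -p*log2(p) - (1-p)*log2(1-p) = -0.1889*log2(0.1889) - 0.8111*log2(0.8111) = 0.454173 + 0.244991 = 0.6992. C = 1 - H(p) = 1 - 0.6992 = 0.3008

0.3008 bits


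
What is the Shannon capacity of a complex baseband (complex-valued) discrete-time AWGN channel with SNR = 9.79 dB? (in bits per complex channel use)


SNR_linear = 10^(9.79/10) = 9.528; C = log2(1 + SNR_linear) = log2(1 + 9.528) = 3.3962

3.3962 bits/channel use


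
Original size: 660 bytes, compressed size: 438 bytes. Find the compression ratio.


Ratio = original / compressed = 660 / 438 = 1.5068

1.5068


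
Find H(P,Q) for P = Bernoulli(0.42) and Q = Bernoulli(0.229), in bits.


H(P,Q) = -p*log2(q) - (1-p)*log2(1-q). -0.42*log2(0.229) = 0.893164; -0.58*log2(0.771) = 0.217614. H(P,Q) = 0.893164 + 0.217614 = 1.1108

1.1108 bits


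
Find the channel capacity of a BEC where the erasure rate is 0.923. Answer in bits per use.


C = 1 - epsilon = 1 - 0.923 = 0.077

0.077 bits


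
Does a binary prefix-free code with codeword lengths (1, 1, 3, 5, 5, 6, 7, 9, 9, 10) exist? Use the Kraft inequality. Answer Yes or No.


Kraft sum = sum(2^(-l_i)) = 1.2158, need <= 1. Result: violated (a binary prefix-free code with these lengths cannot exist)

No


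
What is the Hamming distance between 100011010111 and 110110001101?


Count differing positions: . ^ . ^ . ^ . ^ ^ . ^ . = 6 differences

6


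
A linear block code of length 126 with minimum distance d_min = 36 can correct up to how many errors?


Correction capability = floor((d-1)/2) = floor((36-1)/2) = 17

17 errors


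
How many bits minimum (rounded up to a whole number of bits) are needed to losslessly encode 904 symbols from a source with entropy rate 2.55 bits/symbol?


Minimum bits >= n * H = 904 * 2.55 = 2305.2, rounded up to a whole number of bits = 2306

2306 bits


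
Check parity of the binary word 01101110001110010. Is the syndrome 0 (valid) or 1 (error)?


Syndrome = XOR of all bits = 0 XOR 1 XOR 1 XOR 0 XOR 1 XOR 1 XOR 1 XOR 0 XOR 0 XOR 0 XOR 1 XOR 1 XOR 1 XOR 0 XOR 0 XOR 1 XOR 0 = 1

1


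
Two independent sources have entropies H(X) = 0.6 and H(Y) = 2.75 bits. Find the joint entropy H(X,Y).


For independent variables, H(X,Y) = H(X) + H(Y) = 0.6 + 2.75 = 3.35

3.35 bits


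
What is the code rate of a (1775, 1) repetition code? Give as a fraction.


Rate = k/n = 1/1775

1/1775


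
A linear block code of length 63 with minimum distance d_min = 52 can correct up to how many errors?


Correction capability = floor((d-1)/2) = floor((52-1)/2) = 25

25 errors


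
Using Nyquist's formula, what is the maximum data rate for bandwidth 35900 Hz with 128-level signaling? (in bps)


Rate = 2 * B * log2(M) = 2 * 35900 * 7.0 = 502600.0

502600.0 bps


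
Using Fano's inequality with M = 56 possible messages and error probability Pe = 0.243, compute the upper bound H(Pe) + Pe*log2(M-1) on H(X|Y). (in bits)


H(Pe) = -Pe*log2(Pe) - (1-Pe)*log2(1-Pe) = -0.243*log2(0.243) - 0.757*log2(0.757) = 0.495956 + 0.304038 = 0.8. Pe*log2(M-1) = 0.243*log2(55) = 1.404870. Bound = H(Pe) + Pe*log2(M-1) = 0.495956 + 0.304038 + 1.404870 = 2.2049

2.2049 bits


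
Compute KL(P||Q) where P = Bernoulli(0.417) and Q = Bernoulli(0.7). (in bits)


KL = p*log2(p/q) + (1-p)*log2((1-p)/(1-q)) = 0.417*log2(0.417/0.7) + 0.583*log2(0.583/0.3) = 0.2472

0.2472 bits


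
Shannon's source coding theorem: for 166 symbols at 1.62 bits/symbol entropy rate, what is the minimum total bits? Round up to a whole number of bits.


Minimum bits >= n * H = 166 * 1.62 = 268.92, rounded up to a whole number of bits = 269

269 bits


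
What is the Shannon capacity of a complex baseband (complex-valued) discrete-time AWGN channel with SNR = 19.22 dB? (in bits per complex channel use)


SNR_linear = 10^(19.22/10) = 83.5603; C = log2(1 + SNR_linear) = log2(1 + 83.5603) = 6.4019

6.4019 bits/channel use


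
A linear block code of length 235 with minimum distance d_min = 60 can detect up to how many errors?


Detection capability = d_min - 1 = 60 - 1 = 59

59 errors


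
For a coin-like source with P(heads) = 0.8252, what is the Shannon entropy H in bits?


H = -p*log2(p) - (1-p)*log2(1-p). -0.8252*log2(0.8252) = 0.228732; -0.1748*log2(0.1748) = 0.439836. H = 0.228732 + 0.439836 = 0.6686

0.6686 bits


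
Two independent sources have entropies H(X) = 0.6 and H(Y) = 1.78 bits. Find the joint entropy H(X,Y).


For independent variables, H(X,Y) = H(X) + H(Y) = 0.6 + 1.78 = 2.38

2.38 bits


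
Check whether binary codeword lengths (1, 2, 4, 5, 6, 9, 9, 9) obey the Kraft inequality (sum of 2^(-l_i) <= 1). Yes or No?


Kraft sum = sum(2^(-l_i)) = 0.8652, need <= 1. Result: satisfied (a binary prefix-free code with these lengths exists)

Yes


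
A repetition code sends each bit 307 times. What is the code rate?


Rate = k/n = 1/307

1/307


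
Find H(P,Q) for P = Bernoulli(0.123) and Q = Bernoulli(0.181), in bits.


H(P,Q) = -p*log2(q) - (1-p)*log2(1-q). -0.123*log2(0.181) = 0.303310; -0.877*log2(0.819) = 0.252633. H(P,Q) = 0.303310 + 0.252633 = 0.5559

0.5559 bits


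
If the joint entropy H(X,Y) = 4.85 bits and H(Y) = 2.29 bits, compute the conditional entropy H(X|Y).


H(X|Y) = H(X,Y) - H(Y) = 4.85 - 2.29 = 2.56

2.56 bits


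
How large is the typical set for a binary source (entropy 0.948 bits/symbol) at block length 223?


log2|A_typical| = nH = 223 * 0.948 = 211.404, so |A_typical| ~ 2^211.404 = 4.355e+63

4.355e+63


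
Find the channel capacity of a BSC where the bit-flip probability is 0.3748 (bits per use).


H(p) = -p*log2(p) - (1-p)*log2(1-p) = -0.3748*log2(0.3748) - 0.6252*log2(0.6252) = 0.530645 + 0.423642 = 0.9543. C = 1 - H(p) = 1 - 0.9543 = 0.0457

0.0457 bits


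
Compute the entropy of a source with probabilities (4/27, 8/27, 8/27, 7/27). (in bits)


H = -sum(p_i * log2(p_i)). Terms: -(4/27)*log2(4/27) = 0.408131; -(8/27)*log2(8/27) = 0.519967; -(8/27)*log2(8/27) = 0.519967; -(7/27)*log2(7/27) = 0.504916. H = 0.408131 + 0.519967 + 0.519967 + 0.504916 = 1.953

1.953 bits


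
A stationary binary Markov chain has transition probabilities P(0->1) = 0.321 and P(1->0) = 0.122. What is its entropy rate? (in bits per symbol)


Stationary distribution: pi_0 = p10/(p01+p10) = 0.2754, pi_1 = 0.7246. Entropy rate H' = pi_0*H(p01) + pi_1*H(p10) = 0.2754*0.9055 + 0.7246*0.5351 = 0.6371

0.6371 bits/symbol


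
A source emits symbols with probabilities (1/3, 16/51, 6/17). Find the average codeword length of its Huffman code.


Huffman construction (repeatedly merge the two least-probable nodes; each merge adds 1 bit to every symbol beneath it): 16/51 + 1/3 = 11/17; 6/17 + 11/17 = 1. Resulting codeword lengths (in the order the probabilities were given): (2, 2, 1). L_avg = sum(p_i * l_i) = 1/3*2 + 16/51*2 + 6/17*1 = 28/17 = 1.6471

1.6471 bits


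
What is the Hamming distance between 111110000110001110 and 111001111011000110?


Count differing positions: . . . ^ ^ ^ ^ ^ ^ ^ . ^ . . ^ . . . = 9 differences

9


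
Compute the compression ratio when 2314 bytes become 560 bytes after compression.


Ratio = original / compressed = 2314 / 560 = 4.1321

4.1321


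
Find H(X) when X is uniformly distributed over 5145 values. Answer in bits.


H = log2(n) = log2(5145) = 12.329

12.329 bits


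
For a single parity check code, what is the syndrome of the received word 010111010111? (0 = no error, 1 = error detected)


Syndrome = XOR of all bits = 0 XOR 1 XOR 0 XOR 1 XOR 1 XOR 1 XOR 0 XOR 1 XOR 0 XOR 1 XOR 1 XOR 1 = 0

0


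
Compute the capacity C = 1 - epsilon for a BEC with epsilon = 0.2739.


C = 1 - epsilon = 1 - 0.2739 = 0.7261

0.7261 bits


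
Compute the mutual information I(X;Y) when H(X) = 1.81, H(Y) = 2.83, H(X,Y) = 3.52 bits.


I(X;Y) = H(X) + H(Y) - H(X,Y) = 1.81 + 2.83 - 3.52 = 1.12

1.12 bits


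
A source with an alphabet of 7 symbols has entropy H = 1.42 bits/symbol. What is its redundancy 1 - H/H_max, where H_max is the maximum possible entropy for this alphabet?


H_max = log2(K) = log2(7) = 2.8074 bits/symbol. Redundancy = 1 - H/H_max = 1 - 1.42/2.8074 = 1 - 0.5058 = 0.4942

0.4942


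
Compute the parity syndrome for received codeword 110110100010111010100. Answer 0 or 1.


Syndrome = XOR of all bits = 1 XOR 1 XOR 0 XOR 1 XOR 1 XOR 0 XOR 1 XOR 0 XOR 0 XOR 0 XOR 1 XOR 0 XOR 1 XOR 1 XOR 1 XOR 0 XOR 1 XOR 0 XOR 1 XOR 0 XOR 0 = 1

1


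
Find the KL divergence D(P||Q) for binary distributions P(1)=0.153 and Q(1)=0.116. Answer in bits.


KL = p*log2(p/q) + (1-p)*log2((1-p)/(1-q)) = 0.153*log2(0.153/0.116) + 0.847*log2(0.847/0.884) = 0.0089

0.0089 bits


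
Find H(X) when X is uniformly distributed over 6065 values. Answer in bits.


H = log2(n) = log2(6065) = 12.5663

12.5663 bits


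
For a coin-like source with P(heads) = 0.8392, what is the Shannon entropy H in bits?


H = -p*log2(p) - (1-p)*log2(1-p). -0.8392*log2(0.8392) = 0.212245; -0.1608*log2(0.1608) = 0.423975. H = 0.212245 + 0.423975 = 0.6362

0.6362 bits


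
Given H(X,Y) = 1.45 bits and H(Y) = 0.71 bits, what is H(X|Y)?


H(X|Y) = H(X,Y) - H(Y) = 1.45 - 0.71 = 0.74

0.74 bits


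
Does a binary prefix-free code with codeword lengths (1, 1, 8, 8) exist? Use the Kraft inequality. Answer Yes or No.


Kraft sum = sum(2^(-l_i)) = 1.0078, need <= 1. Result: violated (a binary prefix-free code with these lengths cannot exist)

No


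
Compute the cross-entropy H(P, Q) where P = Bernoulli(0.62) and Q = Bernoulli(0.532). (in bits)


H(P,Q) = -p*log2(q) - (1-p)*log2(1-q). -0.62*log2(0.532) = 0.564511; -0.38*log2(0.468) = 0.416259. H(P,Q) = 0.564511 + 0.416259 = 0.9808

0.9808 bits


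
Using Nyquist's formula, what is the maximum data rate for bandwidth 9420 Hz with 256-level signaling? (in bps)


Rate = 2 * B * log2(M) = 2 * 9420 * 8.0 = 150720.0

150720.0 bps


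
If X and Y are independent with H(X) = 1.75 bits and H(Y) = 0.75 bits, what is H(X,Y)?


For independent variables, H(X,Y) = H(X) + H(Y) = 1.75 + 0.75 = 2.5

2.5 bits


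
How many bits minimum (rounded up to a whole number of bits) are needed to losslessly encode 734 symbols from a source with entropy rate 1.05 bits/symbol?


Minimum bits >= n * H = 734 * 1.05 = 770.7, rounded up to a whole number of bits = 771

771 bits


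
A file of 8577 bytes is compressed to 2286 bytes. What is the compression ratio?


Ratio = original / compressed = 8577 / 2286 = 3.752

3.752


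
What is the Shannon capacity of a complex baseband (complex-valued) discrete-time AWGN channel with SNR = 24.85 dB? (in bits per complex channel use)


SNR_linear = 10^(24.85/10) = 305.4921; C = log2(1 + SNR_linear) = log2(1 + 305.4921) = 8.2597

8.2597 bits/channel use


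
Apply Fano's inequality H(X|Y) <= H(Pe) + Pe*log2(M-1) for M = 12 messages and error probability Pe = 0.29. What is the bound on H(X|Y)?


H(Pe) = -Pe*log2(Pe) - (1-Pe)*log2(1-Pe) = -0.29*log2(0.29) - 0.71*log2(0.71) = 0.517904 + 0.350817 = 0.8687. Pe*log2(M-1) = 0.29*log2(11) = 1.003235. Bound = H(Pe) + Pe*log2(M-1) = 0.517904 + 0.350817 + 1.003235 = 1.872

1.872 bits


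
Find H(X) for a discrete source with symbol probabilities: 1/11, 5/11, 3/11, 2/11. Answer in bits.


H = -sum(p_i * log2(p_i)). Terms: -(1/11)*log2(1/11) = 0.314494; -(5/11)*log2(5/11) = 0.517047; -(3/11)*log2(3/11) = 0.511219; -(2/11)*log2(2/11) = 0.447169. H = 0.314494 + 0.517047 + 0.511219 + 0.447169 = 1.7899

1.7899 bits


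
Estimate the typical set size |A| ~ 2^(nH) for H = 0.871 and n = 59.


log2|A_typical| = nH = 59 * 0.871 = 51.389, so |A_typical| ~ 2^51.389 = 2.949e+15

2.949e+15


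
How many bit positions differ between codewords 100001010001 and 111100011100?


Count differing positions: . ^ ^ ^ . ^ . . ^ ^ . ^ = 7 differences

7


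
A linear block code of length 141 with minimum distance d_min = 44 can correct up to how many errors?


Correction capability = floor((d-1)/2) = floor((44-1)/2) = 21

21 errors


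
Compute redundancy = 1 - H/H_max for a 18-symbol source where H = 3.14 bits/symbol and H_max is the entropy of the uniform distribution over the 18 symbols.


H_max = log2(K) = log2(18) = 4.1699 bits/symbol. Redundancy = 1 - H/H_max = 1 - 3.14/4.1699 = 1 - 0.753 = 0.247

0.247


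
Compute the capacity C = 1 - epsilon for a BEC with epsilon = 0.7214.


C = 1 - epsilon = 1 - 0.7214 = 0.2786

0.2786 bits


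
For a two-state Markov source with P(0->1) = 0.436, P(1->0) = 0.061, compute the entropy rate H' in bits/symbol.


Stationary distribution: pi_0 = p10/(p01+p10) = 0.1227, pi_1 = 0.8773. Entropy rate H' = pi_0*H(p01) + pi_1*H(p10) = 0.1227*0.9881 + 0.8773*0.3314 = 0.412

0.412 bits/symbol


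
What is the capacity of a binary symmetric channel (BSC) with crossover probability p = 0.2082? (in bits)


H(p) = -p*log2(p) - (1-p)*log2(1-p) = -0.2082*log2(0.2082) - 0.7918*log2(0.7918) = 0.471356 + 0.266672 = 0.738. C = 1 - H(p) = 1 - 0.738 = 0.262

0.262 bits


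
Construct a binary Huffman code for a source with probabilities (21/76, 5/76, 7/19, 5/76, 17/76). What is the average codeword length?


Huffman construction (repeatedly merge the two least-probable nodes; each merge adds 1 bit to every symbol beneath it): 5/76 + 5/76 = 5/38; 5/38 + 17/76 = 27/76; 21/76 + 27/76 = 12/19; 7/19 + 12/19 = 1. Resulting codeword lengths (in the order the probabilities were given): (2, 4, 1, 4, 3). L_avg = sum(p_i * l_i) = 21/76*2 + 5/76*4 + 7/19*1 + 5/76*4 + 17/76*3 = 161/76 = 2.1184

2.1184 bits


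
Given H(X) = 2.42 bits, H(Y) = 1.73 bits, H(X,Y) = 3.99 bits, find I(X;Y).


I(X;Y) = H(X) + H(Y) - H(X,Y) = 2.42 + 1.73 - 3.99 = 0.16

0.16 bits


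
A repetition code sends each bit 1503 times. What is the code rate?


Rate = k/n = 1/1503

1/1503


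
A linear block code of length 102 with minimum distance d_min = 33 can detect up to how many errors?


Detection capability = d_min - 1 = 33 - 1 = 32

32 errors


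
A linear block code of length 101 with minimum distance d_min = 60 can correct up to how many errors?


Correction capability = floor((d-1)/2) = floor((60-1)/2) = 29

29 errors


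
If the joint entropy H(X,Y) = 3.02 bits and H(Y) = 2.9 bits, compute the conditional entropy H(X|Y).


H(X|Y) = H(X,Y) - H(Y) = 3.02 - 2.9 = 0.12

0.12 bits


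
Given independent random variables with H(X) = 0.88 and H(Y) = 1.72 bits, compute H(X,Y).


For independent variables, H(X,Y) = H(X) + H(Y) = 0.88 + 1.72 = 2.6

2.6 bits


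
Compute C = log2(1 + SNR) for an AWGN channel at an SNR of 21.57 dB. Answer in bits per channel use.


SNR_linear = 10^(21.57/10) = 143.5489; C = log2(1 + SNR_linear) = log2(1 + 143.5489) = 7.1754

7.1754 bits/channel use


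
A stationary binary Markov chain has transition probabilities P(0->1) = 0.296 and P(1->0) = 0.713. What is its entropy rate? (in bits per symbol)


Stationary distribution: pi_0 = p10/(p01+p10) = 0.7066, pi_1 = 0.2934. Entropy rate H' = pi_0*H(p01) + pi_1*H(p10) = 0.7066*0.8763 + 0.2934*0.8648 = 0.873

0.873 bits/symbol


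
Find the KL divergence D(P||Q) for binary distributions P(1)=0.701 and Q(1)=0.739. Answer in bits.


KL = p*log2(p/q) + (1-p)*log2((1-p)/(1-q)) = 0.701*log2(0.701/0.739) + 0.299*log2(0.299/0.261) = 0.0052

0.0052 bits


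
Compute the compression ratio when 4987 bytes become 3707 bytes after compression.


Ratio = original / compressed = 4987 / 3707 = 1.3453

1.3453


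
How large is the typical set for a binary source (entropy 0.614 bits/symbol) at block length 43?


log2|A_typical| = nH = 43 * 0.614 = 26.402, so |A_typical| ~ 2^26.402 = 8.867e+07

8.867e+07


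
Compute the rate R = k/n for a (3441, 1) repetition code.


Rate = k/n = 1/3441

1/3441


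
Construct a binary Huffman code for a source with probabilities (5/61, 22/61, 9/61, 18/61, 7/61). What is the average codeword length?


Huffman construction (repeatedly merge the two least-probable nodes; each merge adds 1 bit to every symbol beneath it): 5/61 + 7/61 = 12/61; 9/61 + 12/61 = 21/61; 18/61 + 21/61 = 39/61; 22/61 + 39/61 = 1. Resulting codeword lengths (in the order the probabilities were given): (4, 1, 3, 2, 4). L_avg = sum(p_i * l_i) = 5/61*4 + 22/61*1 + 9/61*3 + 18/61*2 + 7/61*4 = 133/61 = 2.1803

2.1803 bits


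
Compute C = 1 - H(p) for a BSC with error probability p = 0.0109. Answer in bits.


H(p) = -p*log2(p) - (1-p)*log2(1-p) = -0.0109*log2(0.0109) - 0.9891*log2(0.9891) = 0.071063 + 0.015639 = 0.0867. C = 1 - H(p) = 1 - 0.0867 = 0.9133

0.9133 bits


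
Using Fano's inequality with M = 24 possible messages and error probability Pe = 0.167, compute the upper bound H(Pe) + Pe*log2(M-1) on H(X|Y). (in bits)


H(Pe) = -Pe*log2(Pe) - (1-Pe)*log2(1-Pe) = -0.167*log2(0.167) - 0.833*log2(0.833) = 0.431207 + 0.219588 = 0.6508. Pe*log2(M-1) = 0.167*log2(23) = 0.755435. Bound = H(Pe) + Pe*log2(M-1) = 0.431207 + 0.219588 + 0.755435 = 1.4062

1.4062 bits


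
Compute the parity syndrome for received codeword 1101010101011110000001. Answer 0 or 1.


Syndrome = XOR of all bits = 1 XOR 1 XOR 0 XOR 1 XOR 0 XOR 1 XOR 0 XOR 1 XOR 0 XOR 1 XOR 0 XOR 1 XOR 1 XOR 1 XOR 1 XOR 0 XOR 0 XOR 0 XOR 0 XOR 0 XOR 0 XOR 1 = 1

1


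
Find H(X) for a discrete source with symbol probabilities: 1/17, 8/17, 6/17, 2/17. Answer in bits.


H = -sum(p_i * log2(p_i)). Terms: -(1/17)*log2(1/17) = 0.240439; -(8/17)*log2(8/17) = 0.511747; -(6/17)*log2(6/17) = 0.530294; -(2/17)*log2(2/17) = 0.363231. H = 0.240439 + 0.511747 + 0.530294 + 0.363231 = 1.6457

1.6457 bits


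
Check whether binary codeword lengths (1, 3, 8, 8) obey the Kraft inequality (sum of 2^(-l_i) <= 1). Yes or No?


Kraft sum = sum(2^(-l_i)) = 0.6328, need <= 1. Result: satisfied (a binary prefix-free code with these lengths exists)

Yes


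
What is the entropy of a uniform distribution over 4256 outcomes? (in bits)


H = log2(n) = log2(4256) = 12.0553

12.0553 bits


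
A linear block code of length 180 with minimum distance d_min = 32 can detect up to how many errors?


Detection capability = d_min - 1 = 32 - 1 = 31

31 errors


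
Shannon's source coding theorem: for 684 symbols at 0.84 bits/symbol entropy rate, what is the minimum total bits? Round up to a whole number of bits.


Minimum bits >= n * H = 684 * 0.84 = 574.56, rounded up to a whole number of bits = 575

575 bits


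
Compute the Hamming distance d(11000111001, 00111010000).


Count differing positions: ^ ^ ^ ^ ^ ^ . ^ . . ^ = 8 differences

8


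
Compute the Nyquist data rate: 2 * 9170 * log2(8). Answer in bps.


Rate = 2 * B * log2(M) = 2 * 9170 * 3.0 = 55020.0

55020.0 bps


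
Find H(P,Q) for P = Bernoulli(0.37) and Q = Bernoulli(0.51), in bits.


H(P,Q) = -p*log2(q) - (1-p)*log2(1-q). -0.37*log2(0.51) = 0.359429; -0.63*log2(0.49) = 0.648362. H(P,Q) = 0.359429 + 0.648362 = 1.0078

1.0078 bits


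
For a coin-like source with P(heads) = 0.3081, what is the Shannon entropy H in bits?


H = -p*log2(p) - (1-p)*log2(1-p). -0.3081*log2(0.3081) = 0.523317; -0.6919*log2(0.6919) = 0.367651. H = 0.523317 + 0.367651 = 0.891

0.891 bits


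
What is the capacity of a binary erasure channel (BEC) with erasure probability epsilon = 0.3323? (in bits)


C = 1 - epsilon = 1 - 0.3323 = 0.6677

0.6677 bits


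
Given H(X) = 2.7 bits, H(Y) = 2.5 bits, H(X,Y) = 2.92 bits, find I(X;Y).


I(X;Y) = H(X) + H(Y) - H(X,Y) = 2.7 + 2.5 - 2.92 = 2.28

2.28 bits


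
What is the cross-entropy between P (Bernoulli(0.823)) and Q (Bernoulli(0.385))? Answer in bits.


H(P,Q) = -p*log2(q) - (1-p)*log2(1-q). -0.823*log2(0.385) = 1.133328; -0.177*log2(0.615) = 0.124137. H(P,Q) = 1.133328 + 0.124137 = 1.2575

1.2575 bits


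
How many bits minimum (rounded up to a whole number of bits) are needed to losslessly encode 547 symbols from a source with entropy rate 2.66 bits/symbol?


Minimum bits >= n * H = 547 * 2.66 = 1455.02, rounded up to a whole number of bits = 1456

1456 bits


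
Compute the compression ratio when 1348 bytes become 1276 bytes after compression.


Ratio = original / compressed = 1348 / 1276 = 1.0564

1.0564


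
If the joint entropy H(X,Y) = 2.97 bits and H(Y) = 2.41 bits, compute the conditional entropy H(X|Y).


H(X|Y) = H(X,Y) - H(Y) = 2.97 - 2.41 = 0.56

0.56 bits


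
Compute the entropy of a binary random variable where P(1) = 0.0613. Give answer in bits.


H = -p*log2(p) - (1-p)*log2(1-p). -0.0613*log2(0.0613) = 0.246915; -0.9387*log2(0.9387) = 0.085669. H = 0.246915 + 0.085669 = 0.3326

0.3326 bits


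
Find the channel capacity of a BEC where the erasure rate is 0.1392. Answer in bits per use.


C = 1 - epsilon = 1 - 0.1392 = 0.8608

0.8608 bits


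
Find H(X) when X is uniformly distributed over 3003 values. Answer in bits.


H = log2(n) = log2(3003) = 11.5522

11.5522 bits


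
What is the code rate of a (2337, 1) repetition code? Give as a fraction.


Rate = k/n = 1/2337

1/2337


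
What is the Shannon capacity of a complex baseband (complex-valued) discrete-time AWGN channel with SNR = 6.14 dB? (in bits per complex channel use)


SNR_linear = 10^(6.14/10) = 4.1115; C = log2(1 + SNR_linear) = log2(1 + 4.1115) = 2.3537

2.3537 bits/channel use


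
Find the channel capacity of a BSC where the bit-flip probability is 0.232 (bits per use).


H(p) = -p*log2(p) - (1-p)*log2(1-p) = -0.232*log2(0.232) - 0.768*log2(0.768) = 0.489010 + 0.292471 = 0.7815. C = 1 - H(p) = 1 - 0.7815 = 0.2185

0.2185 bits


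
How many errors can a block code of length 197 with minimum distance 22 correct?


Correction capability = floor((d-1)/2) = floor((22-1)/2) = 10

10 errors


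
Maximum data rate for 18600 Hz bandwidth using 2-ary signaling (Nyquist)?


Rate = 2 * B * log2(M) = 2 * 18600 * 1.0 = 37200.0

37200.0 bps


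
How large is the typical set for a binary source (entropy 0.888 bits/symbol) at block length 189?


log2|A_typical| = nH = 189 * 0.888 = 167.832, so |A_typical| ~ 2^167.832 = 3.330e+50

3.330e+50


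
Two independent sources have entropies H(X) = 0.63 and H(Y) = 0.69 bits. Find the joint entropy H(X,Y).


For independent variables, H(X,Y) = H(X) + H(Y) = 0.63 + 0.69 = 1.32

1.32 bits


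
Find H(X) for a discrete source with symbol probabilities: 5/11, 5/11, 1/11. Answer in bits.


H = -sum(p_i * log2(p_i)). Terms: -(5/11)*log2(5/11) = 0.517047; -(5/11)*log2(5/11) = 0.517047; -(1/11)*log2(1/11) = 0.314494. H = 0.517047 + 0.517047 + 0.314494 = 1.3486

1.3486 bits


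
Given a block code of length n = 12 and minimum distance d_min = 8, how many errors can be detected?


Detection capability = d_min - 1 = 8 - 1 = 7

7 errors


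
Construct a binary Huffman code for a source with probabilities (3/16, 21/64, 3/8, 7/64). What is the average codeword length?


Huffman construction (repeatedly merge the two least-probable nodes; each merge adds 1 bit to every symbol beneath it): 7/64 + 3/16 = 19/64; 19/64 + 21/64 = 5/8; 3/8 + 5/8 = 1. Resulting codeword lengths (in the order the probabilities were given): (3, 2, 1, 3). L_avg = sum(p_i * l_i) = 3/16*3 + 21/64*2 + 3/8*1 + 7/64*3 = 123/64 = 1.9219

1.9219 bits


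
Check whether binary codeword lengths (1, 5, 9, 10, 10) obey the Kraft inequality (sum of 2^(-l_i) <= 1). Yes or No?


Kraft sum = sum(2^(-l_i)) = 0.5352, need <= 1. Result: satisfied (a binary prefix-free code with these lengths exists)

Yes


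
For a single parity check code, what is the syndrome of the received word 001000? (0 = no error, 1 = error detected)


Syndrome = XOR of all bits = 0 XOR 0 XOR 1 XOR 0 XOR 0 XOR 0 = 1

1


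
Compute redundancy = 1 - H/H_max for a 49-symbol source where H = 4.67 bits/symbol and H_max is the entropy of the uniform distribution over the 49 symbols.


H_max = log2(K) = log2(49) = 5.6147 bits/symbol. Redundancy = 1 - H/H_max = 1 - 4.67/5.6147 = 1 - 0.8317 = 0.1683

0.1683


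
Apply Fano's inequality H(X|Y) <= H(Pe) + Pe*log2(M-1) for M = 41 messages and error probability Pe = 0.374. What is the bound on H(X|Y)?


H(Pe) = -Pe*log2(Pe) - (1-Pe)*log2(1-Pe) = -0.374*log2(0.374) - 0.626*log2(0.626) = 0.530665 + 0.423029 = 0.9537. Pe*log2(M-1) = 0.374*log2(40) = 1.990401. Bound = H(Pe) + Pe*log2(M-1) = 0.530665 + 0.423029 + 1.990401 = 2.9441

2.9441 bits


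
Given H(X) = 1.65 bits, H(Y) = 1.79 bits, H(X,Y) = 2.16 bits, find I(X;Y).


I(X;Y) = H(X) + H(Y) - H(X,Y) = 1.65 + 1.79 - 2.16 = 1.28

1.28 bits


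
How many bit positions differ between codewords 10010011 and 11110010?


Count differing positions: . ^ ^ . . . . ^ = 3 differences

3


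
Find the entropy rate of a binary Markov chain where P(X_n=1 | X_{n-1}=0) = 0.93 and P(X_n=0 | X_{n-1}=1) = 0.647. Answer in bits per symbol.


Stationary distribution: pi_0 = p10/(p01+p10) = 0.4103, pi_1 = 0.5897. Entropy rate H' = pi_0*H(p01) + pi_1*H(p10) = 0.4103*0.3659 + 0.5897*0.9367 = 0.7025

0.7025 bits/symbol


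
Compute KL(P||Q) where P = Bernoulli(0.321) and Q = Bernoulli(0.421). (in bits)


KL = p*log2(p/q) + (1-p)*log2((1-p)/(1-q)) = 0.321*log2(0.321/0.421) + 0.679*log2(0.679/0.579) = 0.0305

0.0305 bits


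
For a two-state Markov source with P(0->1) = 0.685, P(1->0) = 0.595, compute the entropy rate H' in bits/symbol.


Stationary distribution: pi_0 = p10/(p01+p10) = 0.4648, pi_1 = 0.5352. Entropy rate H' = pi_0*H(p01) + pi_1*H(p10) = 0.4648*0.8989 + 0.5352*0.9738 = 0.939

0.939 bits/symbol


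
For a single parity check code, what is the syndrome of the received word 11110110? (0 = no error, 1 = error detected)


Syndrome = XOR of all bits = 1 XOR 1 XOR 1 XOR 1 XOR 0 XOR 1 XOR 1 XOR 0 = 0

0


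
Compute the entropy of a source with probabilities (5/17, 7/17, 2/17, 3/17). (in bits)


H = -sum(p_i * log2(p_i)). Terms: -(5/17)*log2(5/17) = 0.519275; -(7/17)*log2(7/17) = 0.527103; -(2/17)*log2(2/17) = 0.363231; -(3/17)*log2(3/17) = 0.441618. H = 0.519275 + 0.527103 + 0.363231 + 0.441618 = 1.8512

1.8512 bits


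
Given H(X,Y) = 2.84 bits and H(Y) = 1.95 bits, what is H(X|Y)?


H(X|Y) = H(X,Y) - H(Y) = 2.84 - 1.95 = 0.89

0.89 bits


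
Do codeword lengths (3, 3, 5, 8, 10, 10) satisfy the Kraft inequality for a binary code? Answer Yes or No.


Kraft sum = sum(2^(-l_i)) = 0.2871, need <= 1. Result: satisfied (a binary prefix-free code with these lengths exists)

Yes


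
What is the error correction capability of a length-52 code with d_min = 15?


Correction capability = floor((d-1)/2) = floor((15-1)/2) = 7

7 errors


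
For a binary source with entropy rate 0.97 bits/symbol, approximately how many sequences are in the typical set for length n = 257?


log2|A_typical| = nH = 257 * 0.97 = 249.29, so |A_typical| ~ 2^249.29 = 1.106e+75

1.106e+75


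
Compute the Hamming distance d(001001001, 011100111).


Count differing positions: . ^ . ^ . ^ ^ ^ . = 5 differences

5


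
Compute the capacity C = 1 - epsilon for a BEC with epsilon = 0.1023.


C = 1 - epsilon = 1 - 0.1023 = 0.8977

0.8977 bits


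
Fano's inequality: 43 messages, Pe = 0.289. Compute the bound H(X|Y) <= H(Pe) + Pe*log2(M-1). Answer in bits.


H(Pe) = -Pe*log2(Pe) - (1-Pe)*log2(1-Pe) = -0.289*log2(0.289) - 0.711*log2(0.711) = 0.517558 + 0.349868 = 0.8674. Pe*log2(M-1) = 0.289*log2(42) = 1.558380. Bound = H(Pe) + Pe*log2(M-1) = 0.517558 + 0.349868 + 1.558380 = 2.4258

2.4258 bits


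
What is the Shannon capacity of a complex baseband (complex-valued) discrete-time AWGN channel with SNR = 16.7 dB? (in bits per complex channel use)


SNR_linear = 10^(16.7/10) = 46.7735; C = log2(1 + SNR_linear) = log2(1 + 46.7735) = 5.5781

5.5781 bits/channel use


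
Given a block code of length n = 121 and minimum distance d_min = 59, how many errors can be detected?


Detection capability = d_min - 1 = 59 - 1 = 58

58 errors


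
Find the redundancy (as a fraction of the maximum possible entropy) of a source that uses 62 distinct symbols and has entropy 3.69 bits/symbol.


H_max = log2(K) = log2(62) = 5.9542 bits/symbol. Redundancy = 1 - H/H_max = 1 - 3.69/5.9542 = 1 - 0.6197 = 0.3803

0.3803


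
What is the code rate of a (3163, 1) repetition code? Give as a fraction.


Rate = k/n = 1/3163

1/3163


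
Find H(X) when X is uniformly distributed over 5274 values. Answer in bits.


H = log2(n) = log2(5274) = 12.3647

12.3647 bits


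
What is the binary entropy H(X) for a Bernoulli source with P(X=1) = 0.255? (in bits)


H = -p*log2(p) - (1-p)*log2(1-p). -0.255*log2(0.255) = 0.502715; -0.745*log2(0.745) = 0.316392. H = 0.502715 + 0.316392 = 0.8191

0.8191 bits


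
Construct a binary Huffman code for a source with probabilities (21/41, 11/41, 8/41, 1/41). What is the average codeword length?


Huffman construction (repeatedly merge the two least-probable nodes; each merge adds 1 bit to every symbol beneath it): 1/41 + 8/41 = 9/41; 9/41 + 11/41 = 20/41; 20/41 + 21/41 = 1. Resulting codeword lengths (in the order the probabilities were given): (1, 2, 3, 3). L_avg = sum(p_i * l_i) = 21/41*1 + 11/41*2 + 8/41*3 + 1/41*3 = 70/41 = 1.7073

1.7073 bits


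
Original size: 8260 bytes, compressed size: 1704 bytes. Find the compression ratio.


Ratio = original / compressed = 8260 / 1704 = 4.8474

4.8474


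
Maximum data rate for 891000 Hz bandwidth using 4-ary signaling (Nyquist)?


Rate = 2 * B * log2(M) = 2 * 891000 * 2.0 = 3564000.0

3564000.0 bps


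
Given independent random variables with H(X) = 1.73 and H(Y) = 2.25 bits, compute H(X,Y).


For independent variables, H(X,Y) = H(X) + H(Y) = 1.73 + 2.25 = 3.98

3.98 bits


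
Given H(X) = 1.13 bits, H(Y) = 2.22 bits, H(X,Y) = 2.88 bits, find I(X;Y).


I(X;Y) = H(X) + H(Y) - H(X,Y) = 1.13 + 2.22 - 2.88 = 0.47

0.47 bits


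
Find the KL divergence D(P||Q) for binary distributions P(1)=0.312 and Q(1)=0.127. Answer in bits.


KL = p*log2(p/q) + (1-p)*log2((1-p)/(1-q)) = 0.312*log2(0.312/0.127) + 0.688*log2(0.688/0.873) = 0.1682

0.1682 bits


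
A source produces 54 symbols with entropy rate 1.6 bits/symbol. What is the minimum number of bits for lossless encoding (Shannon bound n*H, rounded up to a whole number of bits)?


Minimum bits >= n * H = 54 * 1.6 = 86.4, rounded up to a whole number of bits = 87

87 bits


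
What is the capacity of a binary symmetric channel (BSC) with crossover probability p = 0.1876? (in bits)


H(p) = -p*log2(p) - (1-p)*log2(1-p) = -0.1876*log2(0.1876) - 0.8124*log2(0.8124) = 0.452917 + 0.243507 = 0.6964. C = 1 - H(p) = 1 - 0.6964 = 0.3036

0.3036 bits


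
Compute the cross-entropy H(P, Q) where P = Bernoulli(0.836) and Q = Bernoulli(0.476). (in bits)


H(P,Q) = -p*log2(q) - (1-p)*log2(1-q). -0.836*log2(0.476) = 0.895328; -0.164*log2(0.524) = 0.152907. H(P,Q) = 0.895328 + 0.152907 = 1.0482

1.0482 bits


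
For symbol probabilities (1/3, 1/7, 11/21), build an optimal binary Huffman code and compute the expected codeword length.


Huffman construction (repeatedly merge the two least-probable nodes; each merge adds 1 bit to every symbol beneath it): 1/7 + 1/3 = 10/21; 10/21 + 11/21 = 1. Resulting codeword lengths (in the order the probabilities were given): (2, 2, 1). L_avg = sum(p_i * l_i) = 1/3*2 + 1/7*2 + 11/21*1 = 31/21 = 1.4762

1.4762 bits


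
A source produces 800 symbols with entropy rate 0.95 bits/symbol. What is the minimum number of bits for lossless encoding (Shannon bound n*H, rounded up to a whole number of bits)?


Minimum bits >= n * H = 800 * 0.95 = 760.0, rounded up to a whole number of bits = 760

760 bits


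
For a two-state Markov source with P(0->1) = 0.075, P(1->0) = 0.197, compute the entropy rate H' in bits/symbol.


Stationary distribution: pi_0 = p10/(p01+p10) = 0.7243, pi_1 = 0.2757. Entropy rate H' = pi_0*H(p01) + pi_1*H(p10) = 0.7243*0.3843 + 0.2757*0.7159 = 0.4757

0.4757 bits/symbol


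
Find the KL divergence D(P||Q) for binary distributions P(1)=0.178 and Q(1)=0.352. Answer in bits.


KL = p*log2(p/q) + (1-p)*log2((1-p)/(1-q)) = 0.178*log2(0.178/0.352) + 0.822*log2(0.822/0.648) = 0.107

0.107 bits


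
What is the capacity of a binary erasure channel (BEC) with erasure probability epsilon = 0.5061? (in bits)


C = 1 - epsilon = 1 - 0.5061 = 0.4939

0.4939 bits


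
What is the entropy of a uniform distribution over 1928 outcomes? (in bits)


H = log2(n) = log2(1928) = 10.9129

10.9129 bits


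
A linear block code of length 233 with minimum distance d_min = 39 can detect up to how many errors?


Detection capability = d_min - 1 = 39 - 1 = 38

38 errors


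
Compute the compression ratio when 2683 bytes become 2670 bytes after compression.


Ratio = original / compressed = 2683 / 2670 = 1.0049

1.0049


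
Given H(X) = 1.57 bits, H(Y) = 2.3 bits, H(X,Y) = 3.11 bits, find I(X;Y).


I(X;Y) = H(X) + H(Y) - H(X,Y) = 1.57 + 2.3 - 3.11 = 0.76

0.76 bits


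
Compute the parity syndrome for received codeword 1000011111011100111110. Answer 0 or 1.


Syndrome = XOR of all bits = 1 XOR 0 XOR 0 XOR 0 XOR 0 XOR 1 XOR 1 XOR 1 XOR 1 XOR 1 XOR 0 XOR 1 XOR 1 XOR 1 XOR 0 XOR 0 XOR 1 XOR 1 XOR 1 XOR 1 XOR 1 XOR 0 = 0

0


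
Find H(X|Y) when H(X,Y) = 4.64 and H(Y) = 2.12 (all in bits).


H(X|Y) = H(X,Y) - H(Y) = 4.64 - 2.12 = 2.52

2.52 bits


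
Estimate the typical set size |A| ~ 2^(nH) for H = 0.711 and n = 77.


log2|A_typical| = nH = 77 * 0.711 = 54.747, so |A_typical| ~ 2^54.747 = 3.023e+16

3.023e+16


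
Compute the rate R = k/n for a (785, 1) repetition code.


Rate = k/n = 1/785

1/785


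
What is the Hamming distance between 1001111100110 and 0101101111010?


Count differing positions: ^ ^ . . . ^ . . ^ ^ ^ . . = 6 differences

6


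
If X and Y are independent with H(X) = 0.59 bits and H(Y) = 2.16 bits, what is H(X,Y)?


For independent variables, H(X,Y) = H(X) + H(Y) = 0.59 + 2.16 = 2.75

2.75 bits


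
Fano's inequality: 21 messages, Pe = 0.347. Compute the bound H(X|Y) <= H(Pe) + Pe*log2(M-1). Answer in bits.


H(Pe) = -Pe*log2(Pe) - (1-Pe)*log2(1-Pe) = -0.347*log2(0.347) - 0.653*log2(0.653) = 0.529866 + 0.401494 = 0.9314. Pe*log2(M-1) = 0.347*log2(20) = 1.499709. Bound = H(Pe) + Pe*log2(M-1) = 0.529866 + 0.401494 + 1.499709 = 2.4311

2.4311 bits


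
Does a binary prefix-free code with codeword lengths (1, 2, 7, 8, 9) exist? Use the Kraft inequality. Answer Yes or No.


Kraft sum = sum(2^(-l_i)) = 0.7637, need <= 1. Result: satisfied (a binary prefix-free code with these lengths exists)

Yes


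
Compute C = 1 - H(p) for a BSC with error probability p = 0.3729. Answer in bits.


H(p) = -p*log2(p) - (1-p)*log2(1-p) = -0.3729*log2(0.3729) - 0.6271*log2(0.6271) = 0.530689 + 0.422184 = 0.9529. C = 1 - H(p) = 1 - 0.9529 = 0.0471

0.0471 bits


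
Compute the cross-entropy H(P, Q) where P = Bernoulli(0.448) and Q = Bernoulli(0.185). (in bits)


H(P,Q) = -p*log2(q) - (1-p)*log2(1-q). -0.448*log2(0.185) = 1.090612; -0.552*log2(0.815) = 0.162911. H(P,Q) = 1.090612 + 0.162911 = 1.2535

1.2535 bits


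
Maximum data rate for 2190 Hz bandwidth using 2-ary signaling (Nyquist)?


Rate = 2 * B * log2(M) = 2 * 2190 * 1.0 = 4380.0

4380.0 bps


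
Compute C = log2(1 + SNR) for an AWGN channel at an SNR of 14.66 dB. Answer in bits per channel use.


SNR_linear = 10^(14.66/10) = 29.2415; C = log2(1 + SNR_linear) = log2(1 + 29.2415) = 4.9185

4.9185 bits/channel use


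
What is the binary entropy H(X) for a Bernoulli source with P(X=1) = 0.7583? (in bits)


H = -p*log2(p) - (1-p)*log2(1-p). -0.7583*log2(0.7583) = 0.302683; -0.2417*log2(0.2417) = 0.495173. H = 0.302683 + 0.495173 = 0.7979

0.7979 bits


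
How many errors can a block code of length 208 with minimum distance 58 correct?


Correction capability = floor((d-1)/2) = floor((58-1)/2) = 28

28 errors


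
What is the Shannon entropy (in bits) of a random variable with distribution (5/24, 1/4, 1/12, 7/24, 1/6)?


H = -sum(p_i * log2(p_i)). Terms: -(5/24)*log2(5/24) = 0.471466; -(1/4)*log2(1/4) = 0.500000; -(1/12)*log2(1/12) = 0.298747; -(7/24)*log2(7/24) = 0.518469; -(1/6)*log2(1/6) = 0.430827. H = 0.471466 + 0.500000 + 0.298747 + 0.518469 + 0.430827 = 2.2195

2.2195 bits


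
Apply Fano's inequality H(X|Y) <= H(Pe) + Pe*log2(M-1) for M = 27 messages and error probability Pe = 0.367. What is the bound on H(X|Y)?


H(Pe) = -Pe*log2(Pe) - (1-Pe)*log2(1-Pe) = -0.367*log2(0.367) - 0.633*log2(0.633) = 0.530736 + 0.417604 = 0.9483. Pe*log2(M-1) = 0.367*log2(26) = 1.725061. Bound = H(Pe) + Pe*log2(M-1) = 0.530736 + 0.417604 + 1.725061 = 2.6734

2.6734 bits


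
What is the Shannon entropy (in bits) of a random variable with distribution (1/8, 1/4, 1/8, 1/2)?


H = -sum(p_i * log2(p_i)). Terms: -(1/8)*log2(1/8) = 0.375000; -(1/4)*log2(1/4) = 0.500000; -(1/8)*log2(1/8) = 0.375000; -(1/2)*log2(1/2) = 0.500000. H = 0.375000 + 0.500000 + 0.375000 + 0.500000 = 1.75

1.75 bits


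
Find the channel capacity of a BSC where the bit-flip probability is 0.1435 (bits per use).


H(p) = -p*log2(p) - (1-p)*log2(1-p) = -0.1435*log2(0.1435) - 0.8565*log2(0.8565) = 0.401926 + 0.191406 = 0.5933. C = 1 - H(p) = 1 - 0.5933 = 0.4067

0.4067 bits


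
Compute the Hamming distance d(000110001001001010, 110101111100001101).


Count differing positions: ^ ^ . . ^ ^ ^ ^ . ^ . ^ . . . ^ ^ ^ = 11 differences

11


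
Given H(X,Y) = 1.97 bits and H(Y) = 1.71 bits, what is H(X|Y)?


H(X|Y) = H(X,Y) - H(Y) = 1.97 - 1.71 = 0.26

0.26 bits
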